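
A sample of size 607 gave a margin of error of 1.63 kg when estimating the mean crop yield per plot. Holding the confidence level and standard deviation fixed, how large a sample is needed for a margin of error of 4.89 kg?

Margin of error scales as 1/√n, so n₂ = n₁·(E₁/E₂)².
n₂ = 607 × (1.63/4.89)² = 607 × 0.1111 = 67.44
Round up: n₂ = 68.

68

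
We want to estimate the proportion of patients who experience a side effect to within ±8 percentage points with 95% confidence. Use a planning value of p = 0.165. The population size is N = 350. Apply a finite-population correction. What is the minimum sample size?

For a proportion with margin E = 0.08 at 95% confidence, z = 1.960.
n = p̂(1−p̂)(z/E)² = 0.165 × 0.835 × (1.960/0.08)² = 82.70 — call this n₀.
Finite-population correction with N = 350: n = n₀ / (1 + (n₀−1)/N) = 82.70 / 1.233 = 67.07
Round up: n = 68.

n = 68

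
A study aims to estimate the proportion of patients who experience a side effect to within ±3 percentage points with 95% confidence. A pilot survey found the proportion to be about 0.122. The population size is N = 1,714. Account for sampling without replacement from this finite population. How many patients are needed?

362

For a proportion with margin E = 0.03 at 95% confidence, z = 1.960.
n = p̂(1−p̂)(z/E)² = 0.122 × 0.878 × (1.960/0.03)² = 457.22 — call this n₀.
Finite-population correction with N = 1,714: n = n₀ / (1 + (n₀−1)/N) = 457.22 / 1.266 = 361.15
Round up: n = 362.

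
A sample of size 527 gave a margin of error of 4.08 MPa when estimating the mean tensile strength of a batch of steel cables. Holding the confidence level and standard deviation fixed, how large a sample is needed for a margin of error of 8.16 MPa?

n = 132

Margin of error scales as 1/√n, so n₂ = n₁·(E₁/E₂)².
n₂ = 527 × (4.08/8.16)² = 527 × 0.25 = 131.75
Round up: n₂ = 132.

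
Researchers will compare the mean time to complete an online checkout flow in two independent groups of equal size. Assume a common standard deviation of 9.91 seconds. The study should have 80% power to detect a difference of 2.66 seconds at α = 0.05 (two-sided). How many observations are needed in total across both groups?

For two equal groups, n per group = 2·((z_{α/2} + z_β)·σ/δ)².
z_{α/2} = 1.960; z_β = 0.842 (power 80%).
n = 2 × (2.802 × 9.91 / 2.66)² = 2 × 108.97 = 217.94
Round up: n = 218 per group.
Total across both groups: 2 × 218 = 436.

436 total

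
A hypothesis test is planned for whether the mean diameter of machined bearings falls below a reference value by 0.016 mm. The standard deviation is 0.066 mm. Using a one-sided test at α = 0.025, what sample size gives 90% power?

For a one-sample z-test, n = ((z_α + z_β)·σ/δ)².
z_α = 1.960 (one-sided α = 0.025); z_β = 1.282 (power 90% → β = 0.1).
n = (3.242 × 0.066 / 0.016)² = 178.84
Round up: n = 179.

179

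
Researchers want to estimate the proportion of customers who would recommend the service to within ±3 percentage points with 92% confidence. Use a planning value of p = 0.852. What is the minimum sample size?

430

For a proportion with margin E = 0.03 at 92% confidence, z = 1.751.
n = p̂(1−p̂)(z/E)² = 0.852 × 0.148 × (1.751/0.03)² = 429.57
Round up: n = 430.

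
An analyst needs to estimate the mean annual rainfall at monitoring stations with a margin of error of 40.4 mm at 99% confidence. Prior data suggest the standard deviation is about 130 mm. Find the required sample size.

69

For a mean, the margin of error is E = z·σ/√n, so n = (zσ/E)².
At 99% confidence, z = 2.576.
n = (2.576 × 130 / 40.4)² = 68.71
Round up: n = 69.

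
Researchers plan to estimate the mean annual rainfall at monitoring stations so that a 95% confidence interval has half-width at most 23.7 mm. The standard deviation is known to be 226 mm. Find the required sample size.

For a mean, the margin of error is E = z·σ/√n, so n = (zσ/E)².
At 95% confidence, z = 1.960.
n = (1.960 × 226 / 23.7)² = 349.33
Round up: n = 350.

350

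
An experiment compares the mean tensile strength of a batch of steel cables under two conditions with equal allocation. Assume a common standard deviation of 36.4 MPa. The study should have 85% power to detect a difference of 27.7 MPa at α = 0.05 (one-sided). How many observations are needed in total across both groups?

50 total

For two equal groups, n per group = 2·((z_α + z_β)·σ/δ)².
z_α = 1.645; z_β = 1.036 (power 85%).
n = 2 × (2.681 × 36.4 / 27.7)² = 2 × 12.41 = 24.82
Round up: n = 25 per group.
Total across both groups: 2 × 25 = 50.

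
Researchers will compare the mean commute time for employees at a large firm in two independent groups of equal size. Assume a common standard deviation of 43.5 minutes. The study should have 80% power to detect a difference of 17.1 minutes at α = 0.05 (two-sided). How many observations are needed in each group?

102 per group

For two equal groups, n per group = 2·((z_{α/2} + z_β)·σ/δ)².
z_{α/2} = 1.960; z_β = 0.842 (power 80%).
n = 2 × (2.802 × 43.5 / 17.1)² = 2 × 50.81 = 101.62
Round up: n = 102 per group.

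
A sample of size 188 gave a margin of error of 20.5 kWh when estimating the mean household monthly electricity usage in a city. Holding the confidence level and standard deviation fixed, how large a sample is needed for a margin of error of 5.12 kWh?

Margin of error scales as 1/√n, so n₂ = n₁·(E₁/E₂)².
n₂ = 188 × (20.5/5.12)² = 188 × 16.03 = 3013.64
Round up: n₂ = 3014.

n = 3014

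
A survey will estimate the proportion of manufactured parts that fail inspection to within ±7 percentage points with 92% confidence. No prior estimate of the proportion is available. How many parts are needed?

For a proportion with margin E = 0.07 at 92% confidence, z = 1.751.
With no prior estimate, use p = 0.5, which maximizes p(1−p) at 0.25.
n = 0.25 × (z/E)² = 0.25 × (1.751/0.07)² = 156.43
Round up: n = 157.

157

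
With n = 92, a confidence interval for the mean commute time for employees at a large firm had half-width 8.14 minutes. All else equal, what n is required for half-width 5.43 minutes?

Margin of error scales as 1/√n, so n₂ = n₁·(E₁/E₂)².
n₂ = 92 × (8.14/5.43)² = 92 × 2.247 = 206.72
Round up: n₂ = 207.

207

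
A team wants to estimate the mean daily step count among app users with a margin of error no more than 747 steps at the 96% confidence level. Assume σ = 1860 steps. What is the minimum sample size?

n = 27

For a mean, the margin of error is E = z·σ/√n, so n = (zσ/E)².
At 96% confidence, z = 2.054.
n = (2.054 × 1860 / 747)² = 26.16
Round up: n = 27.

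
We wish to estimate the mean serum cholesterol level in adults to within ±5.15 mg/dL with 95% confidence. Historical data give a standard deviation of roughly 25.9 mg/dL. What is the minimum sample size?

For a mean, the margin of error is E = z·σ/√n, so n = (zσ/E)².
At 95% confidence, z = 1.960.
n = (1.960 × 25.9 / 5.15)² = 97.16
Round up: n = 98.

n = 98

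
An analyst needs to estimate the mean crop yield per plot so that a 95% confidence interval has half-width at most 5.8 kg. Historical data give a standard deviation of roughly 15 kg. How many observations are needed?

For a mean, the margin of error is E = z·σ/√n, so n = (zσ/E)².
At 95% confidence, z = 1.960.
n = (1.960 × 15 / 5.8)² = 25.69
Round up: n = 26.

26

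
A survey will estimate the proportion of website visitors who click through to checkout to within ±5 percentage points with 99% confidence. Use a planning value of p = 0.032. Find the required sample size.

For a proportion with margin E = 0.05 at 99% confidence, z = 2.576.
n = p̂(1−p̂)(z/E)² = 0.032 × 0.968 × (2.576/0.05)² = 82.22
Round up: n = 83.

83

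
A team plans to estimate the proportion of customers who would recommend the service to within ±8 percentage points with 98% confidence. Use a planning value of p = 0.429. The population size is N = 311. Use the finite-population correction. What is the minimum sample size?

n = 125

For a proportion with margin E = 0.08 at 98% confidence, z = 2.326.
n = p̂(1−p̂)(z/E)² = 0.429 × 0.571 × (2.326/0.08)² = 207.08 — call this n₀.
Finite-population correction with N = 311: n = n₀ / (1 + (n₀−1)/N) = 207.08 / 1.663 = 124.52
Round up: n = 125.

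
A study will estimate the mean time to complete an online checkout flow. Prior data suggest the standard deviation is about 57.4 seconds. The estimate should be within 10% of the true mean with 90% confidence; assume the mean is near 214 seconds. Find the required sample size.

For a mean, the margin of error is E = z·σ/√n, so n = (zσ/E)².
At 90% confidence, z = 1.645.
E = 10% of 214 = 21.4 seconds.
n = (1.645 × 57.4 / 21.4)² = 19.47
Round up: n = 20.

n = 20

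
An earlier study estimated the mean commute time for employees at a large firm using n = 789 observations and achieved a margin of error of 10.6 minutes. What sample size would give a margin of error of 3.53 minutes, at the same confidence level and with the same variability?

Margin of error scales as 1/√n, so n₂ = n₁·(E₁/E₂)².
n₂ = 789 × (10.6/3.53)² = 789 × 9.017 = 7114.41
Round up: n₂ = 7115.

7115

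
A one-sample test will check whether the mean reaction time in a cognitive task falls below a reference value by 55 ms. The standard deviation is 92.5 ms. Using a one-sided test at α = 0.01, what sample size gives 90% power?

For a one-sample z-test, n = ((z_α + z_β)·σ/δ)².
z_α = 2.326 (one-sided α = 0.01); z_β = 1.282 (power 90% → β = 0.1).
n = (3.608 × 92.5 / 55)² = 36.82
Round up: n = 37.

37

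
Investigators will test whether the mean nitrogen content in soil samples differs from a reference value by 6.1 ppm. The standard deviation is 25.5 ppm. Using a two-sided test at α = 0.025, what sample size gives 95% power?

For a one-sample z-test, n = ((z_{α/2} + z_β)·σ/δ)².
z_{α/2} = 2.241 (two-sided α = 0.025); z_β = 1.645 (power 95% → β = 0.05).
n = (3.886 × 25.5 / 6.1)² = 263.89
Round up: n = 264.

264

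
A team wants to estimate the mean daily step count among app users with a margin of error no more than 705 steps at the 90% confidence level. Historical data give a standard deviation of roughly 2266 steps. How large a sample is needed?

For a mean, the margin of error is E = z·σ/√n, so n = (zσ/E)².
At 90% confidence, z = 1.645.
n = (1.645 × 2266 / 705)² = 27.96
Round up: n = 28.

28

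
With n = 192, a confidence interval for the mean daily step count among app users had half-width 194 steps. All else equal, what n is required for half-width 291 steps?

Margin of error scales as 1/√n, so n₂ = n₁·(E₁/E₂)².
n₂ = 192 × (194/291)² = 192 × 0.4444 = 85.32
Round up: n₂ = 86.

86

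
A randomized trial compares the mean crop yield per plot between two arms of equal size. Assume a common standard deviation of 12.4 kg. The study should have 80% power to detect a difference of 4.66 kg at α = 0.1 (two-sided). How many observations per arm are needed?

88 per group

For two equal groups, n per group = 2·((z_{α/2} + z_β)·σ/δ)².
z_{α/2} = 1.645; z_β = 0.842 (power 80%).
n = 2 × (2.487 × 12.4 / 4.66)² = 2 × 43.79 = 87.58
Round up: n = 88 per group.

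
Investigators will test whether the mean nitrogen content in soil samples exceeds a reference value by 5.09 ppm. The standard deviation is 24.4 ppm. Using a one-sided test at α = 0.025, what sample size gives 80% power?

181

For a one-sample z-test, n = ((z_α + z_β)·σ/δ)².
z_α = 1.960 (one-sided α = 0.025); z_β = 0.842 (power 80% → β = 0.2).
n = (2.802 × 24.4 / 5.09)² = 180.42
Round up: n = 181.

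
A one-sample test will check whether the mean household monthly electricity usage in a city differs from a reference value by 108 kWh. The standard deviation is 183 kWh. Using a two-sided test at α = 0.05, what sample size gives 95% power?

For a one-sample z-test, n = ((z_{α/2} + z_β)·σ/δ)².
z_{α/2} = 1.960 (two-sided α = 0.05); z_β = 1.645 (power 95% → β = 0.05).
n = (3.605 × 183 / 108)² = 37.31
Round up: n = 38.

38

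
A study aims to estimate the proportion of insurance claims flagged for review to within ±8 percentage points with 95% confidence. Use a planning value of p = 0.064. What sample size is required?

For a proportion with margin E = 0.08 at 95% confidence, z = 1.960.
n = p̂(1−p̂)(z/E)² = 0.064 × 0.936 × (1.960/0.08)² = 35.96
Round up: n = 36.

n = 36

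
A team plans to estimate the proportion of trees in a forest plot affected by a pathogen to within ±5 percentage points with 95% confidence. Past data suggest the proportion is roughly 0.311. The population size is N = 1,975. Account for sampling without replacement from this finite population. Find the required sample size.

n = 283

For a proportion with margin E = 0.05 at 95% confidence, z = 1.960.
n = p̂(1−p̂)(z/E)² = 0.311 × 0.689 × (1.960/0.05)² = 329.27 — call this n₀.
Finite-population correction with N = 1,975: n = n₀ / (1 + (n₀−1)/N) = 329.27 / 1.166 = 282.39
Round up: n = 283.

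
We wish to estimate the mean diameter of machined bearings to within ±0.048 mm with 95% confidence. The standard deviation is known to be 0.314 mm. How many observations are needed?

For a mean, the margin of error is E = z·σ/√n, so n = (zσ/E)².
At 95% confidence, z = 1.960.
n = (1.960 × 0.314 / 0.048)² = 164.40
Round up: n = 165.

165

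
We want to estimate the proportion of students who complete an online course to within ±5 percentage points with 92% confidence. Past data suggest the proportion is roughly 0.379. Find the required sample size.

For a proportion with margin E = 0.05 at 92% confidence, z = 1.751.
n = p̂(1−p̂)(z/E)² = 0.379 × 0.621 × (1.751/0.05)² = 288.64
Round up: n = 289.

289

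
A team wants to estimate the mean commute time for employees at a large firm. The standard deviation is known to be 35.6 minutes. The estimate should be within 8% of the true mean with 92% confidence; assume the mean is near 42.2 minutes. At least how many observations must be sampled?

n = 341

For a mean, the margin of error is E = z·σ/√n, so n = (zσ/E)².
At 92% confidence, z = 1.751.
E = 8% of 42.2 = 3.376 minutes.
n = (1.751 × 35.6 / 3.376)² = 340.93
Round up: n = 341.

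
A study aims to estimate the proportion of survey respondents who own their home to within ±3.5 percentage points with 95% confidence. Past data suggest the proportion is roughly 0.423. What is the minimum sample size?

n = 766

For a proportion with margin E = 0.035 at 95% confidence, z = 1.960.
n = p̂(1−p̂)(z/E)² = 0.423 × 0.577 × (1.960/0.035)² = 765.41
Round up: n = 766.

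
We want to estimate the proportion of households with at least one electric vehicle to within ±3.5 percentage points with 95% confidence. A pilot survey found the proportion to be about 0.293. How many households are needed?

n = 650

For a proportion with margin E = 0.035 at 95% confidence, z = 1.960.
n = p̂(1−p̂)(z/E)² = 0.293 × 0.707 × (1.960/0.035)² = 649.63
Round up: n = 650.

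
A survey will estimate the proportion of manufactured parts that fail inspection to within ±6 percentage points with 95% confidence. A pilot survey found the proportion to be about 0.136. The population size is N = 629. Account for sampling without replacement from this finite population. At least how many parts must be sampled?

105

For a proportion with margin E = 0.06 at 95% confidence, z = 1.960.
n = p̂(1−p̂)(z/E)² = 0.136 × 0.864 × (1.960/0.06)² = 125.39 — call this n₀.
Finite-population correction with N = 629: n = n₀ / (1 + (n₀−1)/N) = 125.39 / 1.198 = 104.67
Round up: n = 105.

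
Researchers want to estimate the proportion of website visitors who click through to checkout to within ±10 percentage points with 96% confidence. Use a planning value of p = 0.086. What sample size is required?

n = 34

For a proportion with margin E = 0.1 at 96% confidence, z = 2.054.
n = p̂(1−p̂)(z/E)² = 0.086 × 0.914 × (2.054/0.1)² = 33.16
Round up: n = 34.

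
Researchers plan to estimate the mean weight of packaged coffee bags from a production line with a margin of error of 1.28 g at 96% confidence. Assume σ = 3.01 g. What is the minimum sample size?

For a mean, the margin of error is E = z·σ/√n, so n = (zσ/E)².
At 96% confidence, z = 2.054.
n = (2.054 × 3.01 / 1.28)² = 23.33
Round up: n = 24.

24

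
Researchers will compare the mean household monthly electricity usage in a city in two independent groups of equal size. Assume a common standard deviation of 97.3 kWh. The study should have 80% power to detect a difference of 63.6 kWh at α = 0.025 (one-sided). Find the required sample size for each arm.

37 per group

For two equal groups, n per group = 2·((z_α + z_β)·σ/δ)².
z_α = 1.960; z_β = 0.842 (power 80%).
n = 2 × (2.802 × 97.3 / 63.6)² = 2 × 18.38 = 36.76
Round up: n = 37 per group.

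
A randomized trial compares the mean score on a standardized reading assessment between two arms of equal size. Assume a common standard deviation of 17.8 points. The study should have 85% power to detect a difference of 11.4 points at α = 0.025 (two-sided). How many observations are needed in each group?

53 per group

For two equal groups, n per group = 2·((z_{α/2} + z_β)·σ/δ)².
z_{α/2} = 2.241; z_β = 1.036 (power 85%).
n = 2 × (3.277 × 17.8 / 11.4)² = 2 × 26.18 = 52.36
Round up: n = 53 per group.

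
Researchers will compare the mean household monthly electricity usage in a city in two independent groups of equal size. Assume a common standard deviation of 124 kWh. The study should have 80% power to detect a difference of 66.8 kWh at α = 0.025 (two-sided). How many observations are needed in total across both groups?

132 total

For two equal groups, n per group = 2·((z_{α/2} + z_β)·σ/δ)².
z_{α/2} = 2.241; z_β = 0.842 (power 80%).
n = 2 × (3.083 × 124 / 66.8)² = 2 × 32.75 = 65.50
Round up: n = 66 per group.
Total across both groups: 2 × 66 = 132.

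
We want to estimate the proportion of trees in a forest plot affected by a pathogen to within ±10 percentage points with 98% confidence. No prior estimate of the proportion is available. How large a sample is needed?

For a proportion with margin E = 0.1 at 98% confidence, z = 2.326.
With no prior estimate, use p = 0.5, which maximizes p(1−p) at 0.25.
n = 0.25 × (z/E)² = 0.25 × (2.326/0.1)² = 135.26
Round up: n = 136.

n = 136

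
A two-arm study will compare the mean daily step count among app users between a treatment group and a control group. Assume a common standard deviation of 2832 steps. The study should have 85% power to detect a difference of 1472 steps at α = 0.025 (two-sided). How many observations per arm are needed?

80 per group

For two equal groups, n per group = 2·((z_{α/2} + z_β)·σ/δ)².
z_{α/2} = 2.241; z_β = 1.036 (power 85%).
n = 2 × (3.277 × 2832 / 1472)² = 2 × 39.75 = 79.50
Round up: n = 80 per group.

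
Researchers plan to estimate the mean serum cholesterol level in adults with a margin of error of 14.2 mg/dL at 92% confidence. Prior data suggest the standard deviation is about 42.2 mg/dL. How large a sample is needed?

For a mean, the margin of error is E = z·σ/√n, so n = (zσ/E)².
At 92% confidence, z = 1.751.
n = (1.751 × 42.2 / 14.2)² = 27.08
Round up: n = 28.

28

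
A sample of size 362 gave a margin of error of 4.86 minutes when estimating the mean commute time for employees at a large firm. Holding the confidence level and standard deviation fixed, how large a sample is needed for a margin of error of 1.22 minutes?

5745

Margin of error scales as 1/√n, so n₂ = n₁·(E₁/E₂)².
n₂ = 362 × (4.86/1.22)² = 362 × 15.87 = 5744.94
Round up: n₂ = 5745.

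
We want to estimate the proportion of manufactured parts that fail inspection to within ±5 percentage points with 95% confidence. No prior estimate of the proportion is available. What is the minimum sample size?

385

For a proportion with margin E = 0.05 at 95% confidence, z = 1.960.
With no prior estimate, use p = 0.5, which maximizes p(1−p) at 0.25.
n = 0.25 × (z/E)² = 0.25 × (1.960/0.05)² = 384.16
Round up: n = 385.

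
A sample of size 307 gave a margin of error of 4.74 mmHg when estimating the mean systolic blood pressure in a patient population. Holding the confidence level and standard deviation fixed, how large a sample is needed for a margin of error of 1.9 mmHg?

1911

Margin of error scales as 1/√n, so n₂ = n₁·(E₁/E₂)².
n₂ = 307 × (4.74/1.9)² = 307 × 6.224 = 1910.77
Round up: n₂ = 1911.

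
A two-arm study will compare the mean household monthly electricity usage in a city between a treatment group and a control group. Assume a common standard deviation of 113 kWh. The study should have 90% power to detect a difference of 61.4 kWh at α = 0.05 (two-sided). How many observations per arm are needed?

For two equal groups, n per group = 2·((z_{α/2} + z_β)·σ/δ)².
z_{α/2} = 1.960; z_β = 1.282 (power 90%).
n = 2 × (3.242 × 113 / 61.4)² = 2 × 35.60 = 71.20
Round up: n = 72 per group.

72 per group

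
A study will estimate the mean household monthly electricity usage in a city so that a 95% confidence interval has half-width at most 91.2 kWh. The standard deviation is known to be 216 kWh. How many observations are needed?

For a mean, the margin of error is E = z·σ/√n, so n = (zσ/E)².
At 95% confidence, z = 1.960.
n = (1.960 × 216 / 91.2)² = 21.55
Round up: n = 22.

22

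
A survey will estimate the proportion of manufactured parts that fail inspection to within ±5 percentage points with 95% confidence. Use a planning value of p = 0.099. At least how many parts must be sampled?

For a proportion with margin E = 0.05 at 95% confidence, z = 1.960.
n = p̂(1−p̂)(z/E)² = 0.099 × 0.901 × (1.960/0.05)² = 137.07
Round up: n = 138.

138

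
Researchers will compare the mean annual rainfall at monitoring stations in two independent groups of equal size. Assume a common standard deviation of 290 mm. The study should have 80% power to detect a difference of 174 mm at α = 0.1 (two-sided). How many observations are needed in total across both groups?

For two equal groups, n per group = 2·((z_{α/2} + z_β)·σ/δ)².
z_{α/2} = 1.645; z_β = 0.842 (power 80%).
n = 2 × (2.487 × 290 / 174)² = 2 × 17.18 = 34.36
Round up: n = 35 per group.
Total across both groups: 2 × 35 = 70.

70 total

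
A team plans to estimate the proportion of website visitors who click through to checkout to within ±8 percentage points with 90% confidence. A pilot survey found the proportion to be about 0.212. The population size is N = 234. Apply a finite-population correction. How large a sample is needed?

55

For a proportion with margin E = 0.08 at 90% confidence, z = 1.645.
n = p̂(1−p̂)(z/E)² = 0.212 × 0.788 × (1.645/0.08)² = 70.63 — call this n₀.
Finite-population correction with N = 234: n = n₀ / (1 + (n₀−1)/N) = 70.63 / 1.298 = 54.41
Round up: n = 55.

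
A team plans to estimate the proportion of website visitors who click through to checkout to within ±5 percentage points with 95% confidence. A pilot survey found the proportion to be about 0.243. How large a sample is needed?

283

For a proportion with margin E = 0.05 at 95% confidence, z = 1.960.
n = p̂(1−p̂)(z/E)² = 0.243 × 0.757 × (1.960/0.05)² = 282.67
Round up: n = 283.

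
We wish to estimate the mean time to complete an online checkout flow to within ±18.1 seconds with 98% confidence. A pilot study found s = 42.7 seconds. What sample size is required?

For a mean, the margin of error is E = z·σ/√n, so n = (zσ/E)².
At 98% confidence, z = 2.326.
n = (2.326 × 42.7 / 18.1)² = 30.11
Round up: n = 31.

31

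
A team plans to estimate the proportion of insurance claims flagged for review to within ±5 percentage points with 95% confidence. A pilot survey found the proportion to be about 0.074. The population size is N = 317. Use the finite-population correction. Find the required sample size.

For a proportion with margin E = 0.05 at 95% confidence, z = 1.960.
n = p̂(1−p̂)(z/E)² = 0.074 × 0.926 × (1.960/0.05)² = 105.30 — call this n₀.
Finite-population correction with N = 317: n = n₀ / (1 + (n₀−1)/N) = 105.30 / 1.329 = 79.23
Round up: n = 80.

80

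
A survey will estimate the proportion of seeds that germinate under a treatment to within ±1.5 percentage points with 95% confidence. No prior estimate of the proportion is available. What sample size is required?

4269

For a proportion with margin E = 0.015 at 95% confidence, z = 1.960.
With no prior estimate, use p = 0.5, which maximizes p(1−p) at 0.25.
n = 0.25 × (z/E)² = 0.25 × (1.960/0.015)² = 4268.44
Round up: n = 4269.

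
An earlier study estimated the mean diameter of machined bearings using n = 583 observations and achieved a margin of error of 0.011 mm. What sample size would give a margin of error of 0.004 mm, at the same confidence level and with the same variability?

4409

Margin of error scales as 1/√n, so n₂ = n₁·(E₁/E₂)².
n₂ = 583 × (0.011/0.004)² = 583 × 7.562 = 4408.65
Round up: n₂ = 4409.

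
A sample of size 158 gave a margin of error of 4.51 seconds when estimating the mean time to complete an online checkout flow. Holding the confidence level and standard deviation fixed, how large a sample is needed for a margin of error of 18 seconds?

Margin of error scales as 1/√n, so n₂ = n₁·(E₁/E₂)².
n₂ = 158 × (4.51/18)² = 158 × 0.06278 = 9.92
Round up: n₂ = 10.

10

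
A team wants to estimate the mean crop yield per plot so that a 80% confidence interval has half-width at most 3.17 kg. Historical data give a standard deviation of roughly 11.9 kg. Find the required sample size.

For a mean, the margin of error is E = z·σ/√n, so n = (zσ/E)².
At 80% confidence, z = 1.282.
n = (1.282 × 11.9 / 3.17)² = 23.16
Round up: n = 24.

24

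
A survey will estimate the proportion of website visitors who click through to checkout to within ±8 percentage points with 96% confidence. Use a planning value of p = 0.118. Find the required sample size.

For a proportion with margin E = 0.08 at 96% confidence, z = 2.054.
n = p̂(1−p̂)(z/E)² = 0.118 × 0.882 × (2.054/0.08)² = 68.61
Round up: n = 69.

69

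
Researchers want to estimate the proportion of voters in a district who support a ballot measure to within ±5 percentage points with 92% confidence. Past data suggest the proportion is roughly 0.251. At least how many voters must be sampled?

For a proportion with margin E = 0.05 at 92% confidence, z = 1.751.
n = p̂(1−p̂)(z/E)² = 0.251 × 0.749 × (1.751/0.05)² = 230.56
Round up: n = 231.

n = 231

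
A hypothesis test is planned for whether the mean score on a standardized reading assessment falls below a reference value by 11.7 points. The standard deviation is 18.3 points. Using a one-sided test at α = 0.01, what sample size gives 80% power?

For a one-sample z-test, n = ((z_α + z_β)·σ/δ)².
z_α = 2.326 (one-sided α = 0.01); z_β = 0.842 (power 80% → β = 0.2).
n = (3.168 × 18.3 / 11.7)² = 24.55
Round up: n = 25.

25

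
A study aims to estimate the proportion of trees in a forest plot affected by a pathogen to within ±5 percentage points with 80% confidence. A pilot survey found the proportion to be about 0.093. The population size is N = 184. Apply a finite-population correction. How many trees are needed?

For a proportion with margin E = 0.05 at 80% confidence, z = 1.282.
n = p̂(1−p̂)(z/E)² = 0.093 × 0.907 × (1.282/0.05)² = 55.45 — call this n₀.
Finite-population correction with N = 184: n = n₀ / (1 + (n₀−1)/N) = 55.45 / 1.296 = 42.79
Round up: n = 43.

43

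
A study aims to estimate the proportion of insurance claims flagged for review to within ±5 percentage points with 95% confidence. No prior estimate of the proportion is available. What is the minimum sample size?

385

For a proportion with margin E = 0.05 at 95% confidence, z = 1.960.
With no prior estimate, use p = 0.5, which maximizes p(1−p) at 0.25.
n = 0.25 × (z/E)² = 0.25 × (1.960/0.05)² = 384.16
Round up: n = 385.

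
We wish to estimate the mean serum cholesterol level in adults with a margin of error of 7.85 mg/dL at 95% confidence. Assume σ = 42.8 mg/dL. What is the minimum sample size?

115

For a mean, the margin of error is E = z·σ/√n, so n = (zσ/E)².
At 95% confidence, z = 1.960.
n = (1.960 × 42.8 / 7.85)² = 114.20
Round up: n = 115.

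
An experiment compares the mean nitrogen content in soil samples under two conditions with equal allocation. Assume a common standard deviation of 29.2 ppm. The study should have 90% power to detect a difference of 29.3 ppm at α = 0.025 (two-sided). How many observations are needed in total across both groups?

50 total

For two equal groups, n per group = 2·((z_{α/2} + z_β)·σ/δ)².
z_{α/2} = 2.241; z_β = 1.282 (power 90%).
n = 2 × (3.523 × 29.2 / 29.3)² = 2 × 12.33 = 24.66
Round up: n = 25 per group.
Total across both groups: 2 × 25 = 50.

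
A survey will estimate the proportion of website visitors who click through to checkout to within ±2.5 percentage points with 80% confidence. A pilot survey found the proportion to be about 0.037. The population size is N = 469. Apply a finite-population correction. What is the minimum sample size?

For a proportion with margin E = 0.025 at 80% confidence, z = 1.282.
n = p̂(1−p̂)(z/E)² = 0.037 × 0.963 × (1.282/0.025)² = 93.70 — call this n₀.
Finite-population correction with N = 469: n = n₀ / (1 + (n₀−1)/N) = 93.70 / 1.198 = 78.21
Round up: n = 79.

79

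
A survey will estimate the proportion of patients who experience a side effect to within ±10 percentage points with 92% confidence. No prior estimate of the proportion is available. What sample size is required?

77

For a proportion with margin E = 0.1 at 92% confidence, z = 1.751.
With no prior estimate, use p = 0.5, which maximizes p(1−p) at 0.25.
n = 0.25 × (z/E)² = 0.25 × (1.751/0.1)² = 76.65
Round up: n = 77.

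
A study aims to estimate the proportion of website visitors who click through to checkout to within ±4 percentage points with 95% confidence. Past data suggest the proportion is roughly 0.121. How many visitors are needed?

For a proportion with margin E = 0.04 at 95% confidence, z = 1.960.
n = p̂(1−p̂)(z/E)² = 0.121 × 0.879 × (1.960/0.04)² = 255.37
Round up: n = 256.

n = 256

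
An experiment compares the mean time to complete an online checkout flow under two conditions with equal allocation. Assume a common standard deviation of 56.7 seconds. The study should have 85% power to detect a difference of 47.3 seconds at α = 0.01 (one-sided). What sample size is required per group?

For two equal groups, n per group = 2·((z_α + z_β)·σ/δ)².
z_α = 2.326; z_β = 1.036 (power 85%).
n = 2 × (3.362 × 56.7 / 47.3)² = 2 × 16.24 = 32.48
Round up: n = 33 per group.

33 per group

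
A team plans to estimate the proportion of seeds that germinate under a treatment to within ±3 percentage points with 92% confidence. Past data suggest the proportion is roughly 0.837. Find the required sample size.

465

For a proportion with margin E = 0.03 at 92% confidence, z = 1.751.
n = p̂(1−p̂)(z/E)² = 0.837 × 0.163 × (1.751/0.03)² = 464.78
Round up: n = 465.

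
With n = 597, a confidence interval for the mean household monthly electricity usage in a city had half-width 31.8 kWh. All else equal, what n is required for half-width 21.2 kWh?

1344

Margin of error scales as 1/√n, so n₂ = n₁·(E₁/E₂)².
n₂ = 597 × (31.8/21.2)² = 597 × 2.25 = 1343.25
Round up: n₂ = 1344.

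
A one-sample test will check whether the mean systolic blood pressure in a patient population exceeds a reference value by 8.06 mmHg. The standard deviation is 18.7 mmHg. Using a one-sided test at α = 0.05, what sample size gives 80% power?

34

For a one-sample z-test, n = ((z_α + z_β)·σ/δ)².
z_α = 1.645 (one-sided α = 0.05); z_β = 0.842 (power 80% → β = 0.2).
n = (2.487 × 18.7 / 8.06)² = 33.29
Round up: n = 34.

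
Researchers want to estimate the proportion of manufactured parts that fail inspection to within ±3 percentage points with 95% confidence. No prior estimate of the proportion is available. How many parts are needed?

1068

For a proportion with margin E = 0.03 at 95% confidence, z = 1.960.
With no prior estimate, use p = 0.5, which maximizes p(1−p) at 0.25.
n = 0.25 × (z/E)² = 0.25 × (1.960/0.03)² = 1067.11
Round up: n = 1068.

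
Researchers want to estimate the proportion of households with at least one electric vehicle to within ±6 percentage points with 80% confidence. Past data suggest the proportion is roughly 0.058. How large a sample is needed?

For a proportion with margin E = 0.06 at 80% confidence, z = 1.282.
n = p̂(1−p̂)(z/E)² = 0.058 × 0.942 × (1.282/0.06)² = 24.94
Round up: n = 25.

25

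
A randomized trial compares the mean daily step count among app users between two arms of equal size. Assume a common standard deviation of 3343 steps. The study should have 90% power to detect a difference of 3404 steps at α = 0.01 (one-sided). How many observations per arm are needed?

For two equal groups, n per group = 2·((z_α + z_β)·σ/δ)².
z_α = 2.326; z_β = 1.282 (power 90%).
n = 2 × (3.608 × 3343 / 3404)² = 2 × 12.56 = 25.12
Round up: n = 26 per group.

26 per group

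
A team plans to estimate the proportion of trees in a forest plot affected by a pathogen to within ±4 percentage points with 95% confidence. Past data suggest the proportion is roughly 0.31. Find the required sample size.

For a proportion with margin E = 0.04 at 95% confidence, z = 1.960.
n = p̂(1−p̂)(z/E)² = 0.31 × 0.69 × (1.960/0.04)² = 513.57
Round up: n = 514.

514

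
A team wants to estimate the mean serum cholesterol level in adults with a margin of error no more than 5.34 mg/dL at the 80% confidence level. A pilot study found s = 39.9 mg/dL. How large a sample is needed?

92

For a mean, the margin of error is E = z·σ/√n, so n = (zσ/E)².
At 80% confidence, z = 1.282.
n = (1.282 × 39.9 / 5.34)² = 91.76
Round up: n = 92.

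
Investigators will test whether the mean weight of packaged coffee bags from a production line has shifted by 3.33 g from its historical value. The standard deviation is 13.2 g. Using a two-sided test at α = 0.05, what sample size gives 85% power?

For a one-sample z-test, n = ((z_{α/2} + z_β)·σ/δ)².
z_{α/2} = 1.960 (two-sided α = 0.05); z_β = 1.036 (power 85% → β = 0.15).
n = (2.996 × 13.2 / 3.33)² = 141.04
Round up: n = 142.

142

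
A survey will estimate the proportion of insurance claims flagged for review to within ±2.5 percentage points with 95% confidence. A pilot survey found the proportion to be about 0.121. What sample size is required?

654

For a proportion with margin E = 0.025 at 95% confidence, z = 1.960.
n = p̂(1−p̂)(z/E)² = 0.121 × 0.879 × (1.960/0.025)² = 653.74
Round up: n = 654.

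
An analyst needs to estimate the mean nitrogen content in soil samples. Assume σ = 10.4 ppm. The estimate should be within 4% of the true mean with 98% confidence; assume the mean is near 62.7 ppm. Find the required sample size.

n = 94

For a mean, the margin of error is E = z·σ/√n, so n = (zσ/E)².
At 98% confidence, z = 2.326.
E = 4% of 62.7 = 2.508 ppm.
n = (2.326 × 10.4 / 2.508)² = 93.03
Round up: n = 94.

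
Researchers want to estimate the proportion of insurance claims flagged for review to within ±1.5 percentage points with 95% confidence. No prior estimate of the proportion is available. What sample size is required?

4269

For a proportion with margin E = 0.015 at 95% confidence, z = 1.960.
With no prior estimate, use p = 0.5, which maximizes p(1−p) at 0.25.
n = 0.25 × (z/E)² = 0.25 × (1.960/0.015)² = 4268.44
Round up: n = 4269.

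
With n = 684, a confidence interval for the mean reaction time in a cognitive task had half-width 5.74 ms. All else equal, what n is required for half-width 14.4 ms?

Margin of error scales as 1/√n, so n₂ = n₁·(E₁/E₂)².
n₂ = 684 × (5.74/14.4)² = 684 × 0.1589 = 108.69
Round up: n₂ = 109.

n = 109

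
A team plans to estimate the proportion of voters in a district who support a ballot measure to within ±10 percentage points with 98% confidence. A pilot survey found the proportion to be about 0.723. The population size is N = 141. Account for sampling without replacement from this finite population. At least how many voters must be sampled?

62

For a proportion with margin E = 0.1 at 98% confidence, z = 2.326.
n = p̂(1−p̂)(z/E)² = 0.723 × 0.277 × (2.326/0.1)² = 108.35 — call this n₀.
Finite-population correction with N = 141: n = n₀ / (1 + (n₀−1)/N) = 108.35 / 1.761 = 61.53
Round up: n = 62.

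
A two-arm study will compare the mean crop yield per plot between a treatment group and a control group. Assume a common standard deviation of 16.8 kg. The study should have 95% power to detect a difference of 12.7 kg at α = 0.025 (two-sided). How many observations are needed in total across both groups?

For two equal groups, n per group = 2·((z_{α/2} + z_β)·σ/δ)².
z_{α/2} = 2.241; z_β = 1.645 (power 95%).
n = 2 × (3.886 × 16.8 / 12.7)² = 2 × 26.43 = 52.86
Round up: n = 53 per group.
Total across both groups: 2 × 53 = 106.

106 total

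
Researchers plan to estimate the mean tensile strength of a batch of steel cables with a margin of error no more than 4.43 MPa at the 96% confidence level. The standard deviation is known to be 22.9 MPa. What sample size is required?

n = 113

For a mean, the margin of error is E = z·σ/√n, so n = (zσ/E)².
At 96% confidence, z = 2.054.
n = (2.054 × 22.9 / 4.43)² = 112.74
Round up: n = 113.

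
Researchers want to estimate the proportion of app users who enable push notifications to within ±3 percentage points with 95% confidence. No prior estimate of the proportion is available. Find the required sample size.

1068

For a proportion with margin E = 0.03 at 95% confidence, z = 1.960.
With no prior estimate, use p = 0.5, which maximizes p(1−p) at 0.25.
n = 0.25 × (z/E)² = 0.25 × (1.960/0.03)² = 1067.11
Round up: n = 1068.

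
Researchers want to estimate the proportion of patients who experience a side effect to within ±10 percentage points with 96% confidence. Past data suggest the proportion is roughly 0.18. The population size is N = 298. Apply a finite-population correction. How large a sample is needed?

52

For a proportion with margin E = 0.1 at 96% confidence, z = 2.054.
n = p̂(1−p̂)(z/E)² = 0.18 × 0.82 × (2.054/0.1)² = 62.27 — call this n₀.
Finite-population correction with N = 298: n = n₀ / (1 + (n₀−1)/N) = 62.27 / 1.206 = 51.63
Round up: n = 52.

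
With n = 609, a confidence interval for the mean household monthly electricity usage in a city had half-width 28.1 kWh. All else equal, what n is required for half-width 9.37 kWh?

Margin of error scales as 1/√n, so n₂ = n₁·(E₁/E₂)².
n₂ = 609 × (28.1/9.37)² = 609 × 8.994 = 5477.35
Round up: n₂ = 5478.

5478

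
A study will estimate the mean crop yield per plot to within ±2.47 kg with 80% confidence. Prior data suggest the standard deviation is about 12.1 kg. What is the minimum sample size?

40

For a mean, the margin of error is E = z·σ/√n, so n = (zσ/E)².
At 80% confidence, z = 1.282.
n = (1.282 × 12.1 / 2.47)² = 39.44
Round up: n = 40.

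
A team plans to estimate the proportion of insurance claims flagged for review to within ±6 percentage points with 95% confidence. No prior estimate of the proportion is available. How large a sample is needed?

For a proportion with margin E = 0.06 at 95% confidence, z = 1.960.
With no prior estimate, use p = 0.5, which maximizes p(1−p) at 0.25.
n = 0.25 × (z/E)² = 0.25 × (1.960/0.06)² = 266.78
Round up: n = 267.

n = 267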